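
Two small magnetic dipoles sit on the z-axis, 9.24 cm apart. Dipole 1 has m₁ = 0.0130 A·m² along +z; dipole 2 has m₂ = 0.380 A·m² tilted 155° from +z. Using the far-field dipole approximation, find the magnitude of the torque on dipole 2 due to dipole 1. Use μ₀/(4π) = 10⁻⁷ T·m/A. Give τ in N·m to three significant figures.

Dipole B is on the axis of dipole A, so B₁ there is axial: B₁ = (μ₀/4π)·2m₁/r³ along +z.
B₁ = 2(10⁻⁷)(0.0130)/(0.0924)³ = 3.296×10⁻⁶ T.
τ = m₂ B₁ sinθ.
τ = (0.380)(3.296×10⁻⁶)·sin155° = 5.293×10⁻⁷ N·m.

τ ≈ 5.29×10⁻⁷ N·m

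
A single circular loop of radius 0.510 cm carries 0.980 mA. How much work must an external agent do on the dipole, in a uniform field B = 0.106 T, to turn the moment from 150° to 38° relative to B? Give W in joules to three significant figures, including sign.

Magnetic moment m = IA = Iπa² = (9.80×10⁻⁴)·π·(0.00510)² = 8.008×10⁻⁸ A·m².
W_ext = ΔU = −mB cosθ₂ + mB cosθ₁ = mB(cosθ₁ − cosθ₂).
W = (8.008×10⁻⁸)(0.106)·(cos150° − cos38°) = (8.488×10⁻⁹)·(-1.6540) = -1.404×10⁻⁸ J.

W ≈ -1.40×10⁻⁸ J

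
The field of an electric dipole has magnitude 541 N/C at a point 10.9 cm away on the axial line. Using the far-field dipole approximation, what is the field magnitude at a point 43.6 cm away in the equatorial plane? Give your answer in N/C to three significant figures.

Dipole fields scale as 1/r³ in the far field.
The axial field is twice the equatorial field at the same r, so the geometry factor is 1/2.
E₂ = E₁ · (1/2) · (r₁/r₂)³ = 541 · 0.5 · (10.9/43.6)³.
(r₁/r₂)³ = (0.25)³ = 0.01562.
E₂ ≈ 4.227 N/C.

E ≈ 4.23 N/C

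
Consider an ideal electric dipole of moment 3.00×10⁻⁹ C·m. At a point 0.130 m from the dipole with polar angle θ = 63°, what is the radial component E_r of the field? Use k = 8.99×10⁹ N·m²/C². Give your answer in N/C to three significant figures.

E_r ≈ 1.11×10⁴ N/C

For a dipole, E_r = (2kp cosθ)/r³.
kp/r³ = (8.99×10⁹)(3.00×10⁻⁹)/(0.130)³ = 1.228×10⁴ N/C.
E_r = 2·1.228×10⁴·cos63° = 1.115×10⁴ N/C.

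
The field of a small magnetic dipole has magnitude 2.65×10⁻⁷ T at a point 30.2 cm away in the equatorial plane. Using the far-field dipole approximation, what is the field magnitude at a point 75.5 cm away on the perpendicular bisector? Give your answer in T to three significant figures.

B ≈ 1.70×10⁻⁸ T

Dipole fields scale as 1/r³ in the far field; the geometry is the same at both points.
B₂ = B₁ · (r₁/r₂)³ = 2.65×10⁻⁷ · (30.2/75.5)³.
(r₁/r₂)³ = (0.4)³ = 0.064.
B₂ ≈ 1.696×10⁻⁸ T.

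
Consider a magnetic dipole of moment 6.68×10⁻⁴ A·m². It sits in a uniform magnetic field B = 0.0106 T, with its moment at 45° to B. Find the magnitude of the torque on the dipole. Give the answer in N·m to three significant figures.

Torque on a magnetic dipole: τ = mB sinθ.
τ = (6.68×10⁻⁴)(0.0106)·sin45° = 5.007×10⁻⁶ N·m.

τ ≈ 5.01×10⁻⁶ N·m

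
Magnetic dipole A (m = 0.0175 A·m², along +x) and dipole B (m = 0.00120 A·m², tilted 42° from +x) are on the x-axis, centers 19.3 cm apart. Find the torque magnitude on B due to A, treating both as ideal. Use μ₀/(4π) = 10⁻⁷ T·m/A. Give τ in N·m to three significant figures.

τ ≈ 3.91×10⁻¹⁰ N·m

Dipole B is on the axis of dipole A, so B₁ there is axial: B₁ = (μ₀/4π)·2m₁/r³ along +x.
B₁ = 2(10⁻⁷)(0.0175)/(0.193)³ = 4.869×10⁻⁷ T.
τ = m₂ B₁ sinθ.
τ = (0.00120)(4.869×10⁻⁷)·sin42° = 3.909×10⁻¹⁰ N·m.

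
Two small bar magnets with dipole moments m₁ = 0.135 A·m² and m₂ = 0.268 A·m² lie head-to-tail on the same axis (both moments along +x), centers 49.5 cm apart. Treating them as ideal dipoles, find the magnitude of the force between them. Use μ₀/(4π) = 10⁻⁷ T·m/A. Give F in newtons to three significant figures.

On-axis B of dipole 1: B = (μ₀/4π)·2m₁/r³. Force on dipole 2: F = m₂·dB/dr.
dB/dr = −(μ₀/4π)·6m₁/r⁴, so |F| = (μ₀/4π)·6m₁m₂/r⁴.
F = 6(10⁻⁷)(0.135)(0.268)/(0.495)⁴ = 3.616×10⁻⁷ N.

F ≈ 3.62×10⁻⁷ N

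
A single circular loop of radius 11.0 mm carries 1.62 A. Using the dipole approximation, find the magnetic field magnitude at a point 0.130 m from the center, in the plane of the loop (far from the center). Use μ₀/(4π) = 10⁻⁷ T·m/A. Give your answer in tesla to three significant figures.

B ≈ 2.80×10⁻⁸ T

Magnetic moment m = IA = Iπa² = (1.62)·π·(0.0110)² = 6.158×10⁻⁴ A·m².
In the equatorial plane B = (μ₀/4π)·m/r³ (half the axial value).
B = (10⁻⁷)·(6.158×10⁻⁴) / (0.130)³ = 2.803×10⁻⁸ T.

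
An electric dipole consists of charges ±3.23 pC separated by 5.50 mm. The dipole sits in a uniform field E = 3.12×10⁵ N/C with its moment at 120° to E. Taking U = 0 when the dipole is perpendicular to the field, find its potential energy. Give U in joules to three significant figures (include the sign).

Dipole moment p = qd = (3.23×10⁻¹² C)(0.00550 m) = 1.777×10⁻¹⁴ C·m.
U = −p·E = −pE cosθ.
U = −(1.777×10⁻¹⁴)(3.12×10⁵)·cos120° = 2.772×10⁻⁹ J.

U ≈ 2.77×10⁻⁹ J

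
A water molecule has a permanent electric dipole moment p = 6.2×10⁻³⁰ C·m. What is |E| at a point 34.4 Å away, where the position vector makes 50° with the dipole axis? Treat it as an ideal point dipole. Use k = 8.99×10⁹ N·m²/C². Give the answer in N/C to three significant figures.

At angle θ the dipole field magnitude is E = (kp/r³)·√(1 + 3cos²θ).
kp/r³ = (8.99×10⁹)(6.20×10⁻³⁰) / (3.44×10⁻⁹)³ = 1.369×10⁶ N/C.
√(1 + 3cos²50°) = √(1 + 3·0.4132) = √2.2395 ≈ 1.4965.
E ≈ 1.369×10⁶ × 1.497 = 2.049×10⁶ N/C.

E ≈ 2.05×10⁶ N/C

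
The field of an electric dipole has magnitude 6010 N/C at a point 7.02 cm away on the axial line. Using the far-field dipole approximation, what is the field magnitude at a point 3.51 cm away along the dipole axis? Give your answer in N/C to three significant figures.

Dipole fields scale as 1/r³ in the far field; the geometry is the same at both points.
E₂ = E₁ · (r₁/r₂)³ = 6010 · (7.02/3.51)³.
(r₁/r₂)³ = (2)³ = 8.
E₂ ≈ 4.808×10⁴ N/C.

E ≈ 4.81×10⁴ N/C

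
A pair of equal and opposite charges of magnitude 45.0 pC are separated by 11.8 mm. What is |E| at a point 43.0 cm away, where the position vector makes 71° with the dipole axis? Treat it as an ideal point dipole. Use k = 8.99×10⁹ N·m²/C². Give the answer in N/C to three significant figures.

Dipole moment p = qd = (4.50×10⁻¹¹ C)(0.0118 m) = 5.31×10⁻¹³ C·m.
At angle θ the dipole field magnitude is E = (kp/r³)·√(1 + 3cos²θ).
kp/r³ = (8.99×10⁹)(5.31×10⁻¹³) / (0.430)³ = 0.06004 N/C.
√(1 + 3cos²71°) = √(1 + 3·0.1060) = √1.3180 ≈ 1.1480.
E ≈ 0.06004 × 1.148 = 0.06893 N/C.

E ≈ 0.0689 N/C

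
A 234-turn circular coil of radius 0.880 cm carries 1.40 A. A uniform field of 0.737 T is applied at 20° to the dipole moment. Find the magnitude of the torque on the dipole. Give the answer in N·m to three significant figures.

m = NIA = NIπa² = 234·(1.40)·π·(0.00880)² = 0.0797 A·m².
Torque on a magnetic dipole: τ = mB sinθ.
τ = (0.0797)(0.737)·sin20° = 0.02009 N·m.

τ ≈ 0.0201 N·m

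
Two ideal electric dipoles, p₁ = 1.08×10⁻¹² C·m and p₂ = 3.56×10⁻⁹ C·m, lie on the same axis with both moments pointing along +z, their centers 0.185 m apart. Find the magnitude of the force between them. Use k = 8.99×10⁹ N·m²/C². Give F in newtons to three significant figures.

On-axis field of dipole 1 at distance r: E = 2kp₁/r³. Force on dipole 2 is F = p₂·dE/dr (gradient along axis).
dE/dr = −6kp₁/r⁴, so |F| = 6kp₁p₂/r⁴ (attractive for aligned moments).
F = 6(8.99×10⁹)(1.08×10⁻¹²)(3.56×10⁻⁹)/(0.185)⁴ = 1.771×10⁻⁷ N.

F ≈ 1.77×10⁻⁷ N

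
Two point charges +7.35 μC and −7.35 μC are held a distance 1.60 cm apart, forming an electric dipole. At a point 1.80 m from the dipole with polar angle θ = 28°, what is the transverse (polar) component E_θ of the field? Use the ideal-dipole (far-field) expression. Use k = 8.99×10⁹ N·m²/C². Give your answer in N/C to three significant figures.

Dipole moment p = qd = (7.35×10⁻⁶ C)(0.0160 m) = 1.176×10⁻⁷ C·m.
For a dipole, E_θ = (kp sinθ)/r³.
kp/r³ = (8.99×10⁹)(1.176×10⁻⁷)/(1.80)³ = 181.3 N/C.
E_θ = 181.3·sin28° = 85.11 N/C.

E_θ ≈ 85.1 N/C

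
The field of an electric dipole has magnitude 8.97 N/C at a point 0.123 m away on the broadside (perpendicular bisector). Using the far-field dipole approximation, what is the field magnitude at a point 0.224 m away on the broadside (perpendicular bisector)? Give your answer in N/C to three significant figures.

E ≈ 1.49 N/C

Dipole fields scale as 1/r³ in the far field; the geometry is the same at both points.
E₂ = E₁ · (r₁/r₂)³ = 8.97 · (0.123/0.224)³.
(r₁/r₂)³ = (0.5491)³ = 0.1656.
E₂ ≈ 1.485 N/C.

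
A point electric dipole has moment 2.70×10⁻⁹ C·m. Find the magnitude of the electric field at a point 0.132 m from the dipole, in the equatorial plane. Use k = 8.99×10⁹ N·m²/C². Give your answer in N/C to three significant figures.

E ≈ 1.06×10⁴ N/C

On the perpendicular bisector E = kp/r³ (half the axial value at the same distance).
E = (8.99×10⁹)(2.70×10⁻⁹) / (0.132)³ = 1.055×10⁴ N/C.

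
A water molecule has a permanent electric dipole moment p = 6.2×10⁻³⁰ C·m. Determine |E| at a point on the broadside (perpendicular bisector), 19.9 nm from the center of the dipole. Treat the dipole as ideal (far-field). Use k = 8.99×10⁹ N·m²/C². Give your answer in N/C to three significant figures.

In the equatorial plane E = kp/r³.
E = (8.99×10⁹)(6.20×10⁻³⁰) / (1.99×10⁻⁸)³ = 7073 N/C.

E ≈ 7070 N/C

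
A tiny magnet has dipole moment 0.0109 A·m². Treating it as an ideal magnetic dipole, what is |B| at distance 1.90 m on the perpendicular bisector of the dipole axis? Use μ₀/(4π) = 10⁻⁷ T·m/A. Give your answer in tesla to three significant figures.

B ≈ 1.59×10⁻¹⁰ T

In the equatorial plane B = (μ₀/4π)·m/r³ (half the axial value).
B = (10⁻⁷)·(0.0109) / (1.90)³ = 1.589×10⁻¹⁰ T.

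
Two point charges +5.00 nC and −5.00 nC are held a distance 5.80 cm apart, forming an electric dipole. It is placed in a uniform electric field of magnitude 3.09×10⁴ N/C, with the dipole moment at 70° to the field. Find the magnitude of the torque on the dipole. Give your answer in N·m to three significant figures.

τ ≈ 8.42×10⁻⁶ N·m

Dipole moment p = qd = (5.00×10⁻⁹ C)(0.0580 m) = 2.90×10⁻¹⁰ C·m.
Torque on an electric dipole: τ = pE sinθ.
τ = (2.90×10⁻¹⁰)(3.09×10⁴)·sin70° = 8.421×10⁻⁶ N·m.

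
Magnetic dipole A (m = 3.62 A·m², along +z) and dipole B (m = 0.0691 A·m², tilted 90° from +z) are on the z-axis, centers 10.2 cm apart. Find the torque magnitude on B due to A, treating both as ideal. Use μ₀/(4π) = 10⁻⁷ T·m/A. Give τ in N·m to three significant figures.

Dipole B is on the axis of dipole A, so B₁ there is axial: B₁ = (μ₀/4π)·2m₁/r³ along +z.
B₁ = 2(10⁻⁷)(3.62)/(0.102)³ = 6.822×10⁻⁴ T.
τ = m₂ B₁ sinθ.
τ = (0.0691)(6.822×10⁻⁴)·sin90° = 4.714×10⁻⁵ N·m.

τ ≈ 4.71×10⁻⁵ N·m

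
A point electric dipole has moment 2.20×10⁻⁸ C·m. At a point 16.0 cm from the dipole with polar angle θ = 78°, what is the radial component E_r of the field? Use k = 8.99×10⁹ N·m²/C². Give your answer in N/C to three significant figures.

For a dipole, E_r = (2kp cosθ)/r³.
kp/r³ = (8.99×10⁹)(2.20×10⁻⁸)/(0.160)³ = 4.829×10⁴ N/C.
E_r = 2·4.829×10⁴·cos78° = 2.008×10⁴ N/C.

E_r ≈ 2.01×10⁴ N/C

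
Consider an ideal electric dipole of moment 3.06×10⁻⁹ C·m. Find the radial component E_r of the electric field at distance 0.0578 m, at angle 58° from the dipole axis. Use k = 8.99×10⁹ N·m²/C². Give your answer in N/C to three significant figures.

For a dipole, E_r = (2kp cosθ)/r³.
kp/r³ = (8.99×10⁹)(3.06×10⁻⁹)/(0.0578)³ = 1.425×10⁵ N/C.
E_r = 2·1.425×10⁵·cos58° = 1.510×10⁵ N/C.

E_r ≈ 1.51×10⁵ N/C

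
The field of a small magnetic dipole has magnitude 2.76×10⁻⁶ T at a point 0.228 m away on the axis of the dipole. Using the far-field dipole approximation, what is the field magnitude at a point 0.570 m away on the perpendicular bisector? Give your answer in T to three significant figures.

B ≈ 8.83×10⁻⁸ T

Dipole fields scale as 1/r³ in the far field.
The axial field is twice the equatorial field at the same r, so the geometry factor is 1/2.
B₂ = B₁ · (1/2) · (r₁/r₂)³ = 2.76×10⁻⁶ · 0.5 · (0.228/0.570)³.
(r₁/r₂)³ = (0.4)³ = 0.064.
B₂ ≈ 8.832×10⁻⁸ T.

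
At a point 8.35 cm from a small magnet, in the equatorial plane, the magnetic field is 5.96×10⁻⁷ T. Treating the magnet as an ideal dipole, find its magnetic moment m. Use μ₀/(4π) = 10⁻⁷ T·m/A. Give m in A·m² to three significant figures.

In the equatorial plane B = (μ₀/4π)·m/r³, so m = Br³·4π/(μ₀).
m = (5.96×10⁻⁷)·(0.0835)³ / (10⁻⁷) = 0.003470 A·m².

m ≈ 0.00347 A·m²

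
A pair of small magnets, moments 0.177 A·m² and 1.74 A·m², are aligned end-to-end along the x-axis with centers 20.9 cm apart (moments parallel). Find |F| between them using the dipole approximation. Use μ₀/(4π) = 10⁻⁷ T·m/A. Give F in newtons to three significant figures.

On-axis B of dipole 1: B = (μ₀/4π)·2m₁/r³. Force on dipole 2: F = m₂·dB/dr.
dB/dr = −(μ₀/4π)·6m₁/r⁴, so |F| = (μ₀/4π)·6m₁m₂/r⁴.
F = 6(10⁻⁷)(0.177)(1.74)/(0.209)⁴ = 9.685×10⁻⁵ N.

F ≈ 9.68×10⁻⁵ N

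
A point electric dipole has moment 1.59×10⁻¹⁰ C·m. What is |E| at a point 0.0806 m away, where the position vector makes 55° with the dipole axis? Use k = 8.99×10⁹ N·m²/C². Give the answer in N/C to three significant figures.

At angle θ the dipole field magnitude is E = (kp/r³)·√(1 + 3cos²θ).
kp/r³ = (8.99×10⁹)(1.59×10⁻¹⁰) / (0.0806)³ = 2730 N/C.
√(1 + 3cos²55°) = √(1 + 3·0.3290) = √1.9870 ≈ 1.4096.
E ≈ 2730 × 1.410 = 3848 N/C.

E ≈ 3850 N/C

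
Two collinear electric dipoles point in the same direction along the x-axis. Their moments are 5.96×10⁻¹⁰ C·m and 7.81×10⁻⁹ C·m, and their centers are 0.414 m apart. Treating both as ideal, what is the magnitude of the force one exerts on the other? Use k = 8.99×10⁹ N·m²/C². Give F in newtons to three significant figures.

On-axis field of dipole 1 at distance r: E = 2kp₁/r³. Force on dipole 2 is F = p₂·dE/dr (gradient along axis).
dE/dr = −6kp₁/r⁴, so |F| = 6kp₁p₂/r⁴ (attractive for aligned moments).
F = 6(8.99×10⁹)(5.96×10⁻¹⁰)(7.81×10⁻⁹)/(0.414)⁴ = 8.547×10⁻⁶ N.

F ≈ 8.55×10⁻⁶ N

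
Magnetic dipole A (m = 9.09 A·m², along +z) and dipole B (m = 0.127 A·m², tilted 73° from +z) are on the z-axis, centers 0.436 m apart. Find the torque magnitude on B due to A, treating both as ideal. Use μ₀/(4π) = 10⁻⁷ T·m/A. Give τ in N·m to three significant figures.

τ ≈ 2.66×10⁻⁶ N·m

Dipole B is on the axis of dipole A, so B₁ there is axial: B₁ = (μ₀/4π)·2m₁/r³ along +z.
B₁ = 2(10⁻⁷)(9.09)/(0.436)³ = 2.193×10⁻⁵ T.
τ = m₂ B₁ sinθ.
τ = (0.127)(2.193×10⁻⁵)·sin73° = 2.664×10⁻⁶ N·m.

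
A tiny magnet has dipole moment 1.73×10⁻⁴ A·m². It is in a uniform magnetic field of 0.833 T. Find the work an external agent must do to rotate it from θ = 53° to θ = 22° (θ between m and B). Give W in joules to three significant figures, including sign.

W_ext = ΔU = −mB cosθ₂ + mB cosθ₁ = mB(cosθ₁ − cosθ₂).
W = (1.73×10⁻⁴)(0.833)·(cos53° − cos22°) = (1.441×10⁻⁴)·(-0.3254) = -4.689×10⁻⁵ J.

W ≈ -4.69×10⁻⁵ J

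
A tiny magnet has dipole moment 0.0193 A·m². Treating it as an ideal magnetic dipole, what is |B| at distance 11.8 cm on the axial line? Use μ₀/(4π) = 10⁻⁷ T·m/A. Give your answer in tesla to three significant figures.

B ≈ 2.35×10⁻⁶ T

On axis B = (μ₀/4π)·2m/r³.
B = 2·(10⁻⁷)·(0.0193) / (0.118)³ = 2.349×10⁻⁶ T.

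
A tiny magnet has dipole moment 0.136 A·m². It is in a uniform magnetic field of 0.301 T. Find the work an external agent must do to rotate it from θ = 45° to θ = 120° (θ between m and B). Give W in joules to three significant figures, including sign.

W_ext = ΔU = −mB cosθ₂ + mB cosθ₁ = mB(cosθ₁ − cosθ₂).
W = (0.136)(0.301)·(cos45° − cos120°) = (0.04094)·(+1.2071) = 0.04941 J.

W ≈ 0.0494 J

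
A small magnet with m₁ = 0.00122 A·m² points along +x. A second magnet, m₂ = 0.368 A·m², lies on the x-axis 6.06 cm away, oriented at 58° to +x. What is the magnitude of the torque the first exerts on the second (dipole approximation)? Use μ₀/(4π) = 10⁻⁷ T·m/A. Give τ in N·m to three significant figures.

Dipole B is on the axis of dipole A, so B₁ there is axial: B₁ = (μ₀/4π)·2m₁/r³ along +x.
B₁ = 2(10⁻⁷)(0.00122)/(0.0606)³ = 1.096×10⁻⁶ T.
τ = m₂ B₁ sinθ.
τ = (0.368)(1.096×10⁻⁶)·sin58° = 3.422×10⁻⁷ N·m.

τ ≈ 3.42×10⁻⁷ N·m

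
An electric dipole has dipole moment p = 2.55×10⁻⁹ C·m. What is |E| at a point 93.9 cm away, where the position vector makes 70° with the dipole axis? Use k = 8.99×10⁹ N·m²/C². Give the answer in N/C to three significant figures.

At angle θ the dipole field magnitude is E = (kp/r³)·√(1 + 3cos²θ).
kp/r³ = (8.99×10⁹)(2.55×10⁻⁹) / (0.939)³ = 27.69 N/C.
√(1 + 3cos²70°) = √(1 + 3·0.1170) = √1.3509 ≈ 1.1623.
E ≈ 27.69 × 1.162 = 32.18 N/C.

E ≈ 32.2 N/C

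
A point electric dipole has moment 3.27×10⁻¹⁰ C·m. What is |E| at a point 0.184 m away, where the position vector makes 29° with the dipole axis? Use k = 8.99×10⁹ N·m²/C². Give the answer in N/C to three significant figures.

At angle θ the dipole field magnitude is E = (kp/r³)·√(1 + 3cos²θ).
kp/r³ = (8.99×10⁹)(3.27×10⁻¹⁰) / (0.184)³ = 471.9 N/C.
√(1 + 3cos²29°) = √(1 + 3·0.7650) = √3.2949 ≈ 1.8152.
E ≈ 471.9 × 1.815 = 856.6 N/C.

E ≈ 857 N/C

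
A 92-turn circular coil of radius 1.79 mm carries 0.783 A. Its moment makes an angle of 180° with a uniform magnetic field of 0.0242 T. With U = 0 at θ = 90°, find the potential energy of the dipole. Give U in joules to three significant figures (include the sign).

U ≈ 1.75×10⁻⁵ J

m = NIA = NIπa² = 92·(0.783)·π·(0.00179)² = 7.251×10⁻⁴ A·m².
U = −m·B = −mB cosθ.
U = −(7.251×10⁻⁴)(0.0242)·cos180° = 1.755×10⁻⁵ J.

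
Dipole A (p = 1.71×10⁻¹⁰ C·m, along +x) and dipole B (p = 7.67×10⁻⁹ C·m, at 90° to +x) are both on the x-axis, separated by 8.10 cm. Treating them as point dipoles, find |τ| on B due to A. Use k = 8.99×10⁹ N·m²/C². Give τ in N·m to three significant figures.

τ ≈ 4.44×10⁻⁵ N·m

The second dipole sits on the axis of the first, so the field there is axial: E₁ = 2kp₁/r³ along +x.
E₁ = 2(8.99×10⁹)(1.71×10⁻¹⁰)/(0.0810)³ = 5785 N/C.
Torque on the second dipole: τ = p₂ E₁ sinθ.
τ = (7.67×10⁻⁹)(5785)·sin90° = 4.437×10⁻⁵ N·m.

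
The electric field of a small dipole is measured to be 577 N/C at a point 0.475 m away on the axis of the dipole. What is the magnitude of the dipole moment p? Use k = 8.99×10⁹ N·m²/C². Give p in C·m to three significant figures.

On axis E = 2kp/r³, so p = Er³/(2k).
p = (577)·(0.475)³ / (2·8.99×10⁹) = 3.439×10⁻⁹ C·m.

p ≈ 3.44×10⁻⁹ C·m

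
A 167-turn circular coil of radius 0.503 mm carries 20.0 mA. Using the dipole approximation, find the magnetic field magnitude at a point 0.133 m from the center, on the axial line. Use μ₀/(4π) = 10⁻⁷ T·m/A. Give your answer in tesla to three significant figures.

B ≈ 2.26×10⁻¹⁰ T

m = NIA = NIπa² = 167·(0.0200)·π·(5.03×10⁻⁴)² = 2.655×10⁻⁶ A·m².
On axis B = (μ₀/4π)·2m/r³.
B = 2·(10⁻⁷)·(2.655×10⁻⁶) / (0.133)³ = 2.257×10⁻¹⁰ T.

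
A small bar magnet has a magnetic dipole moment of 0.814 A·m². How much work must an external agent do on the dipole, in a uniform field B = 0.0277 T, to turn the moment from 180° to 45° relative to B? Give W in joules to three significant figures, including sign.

W ≈ -0.0385 J

W_ext = ΔU = −mB cosθ₂ + mB cosθ₁ = mB(cosθ₁ − cosθ₂).
W = (0.814)(0.0277)·(cos180° − cos45°) = (0.02255)·(-1.7071) = -0.03849 J.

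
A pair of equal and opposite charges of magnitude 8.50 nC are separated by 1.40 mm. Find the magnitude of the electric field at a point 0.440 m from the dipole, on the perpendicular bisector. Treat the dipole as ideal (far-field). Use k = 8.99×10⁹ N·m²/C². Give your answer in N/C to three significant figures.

Dipole moment p = qd = (8.50×10⁻⁹ C)(0.00140 m) = 1.19×10⁻¹¹ C·m.
In the equatorial plane E = kp/r³.
E = (8.99×10⁹)(1.19×10⁻¹¹) / (0.440)³ = 1.256 N/C.

E ≈ 1.26 N/C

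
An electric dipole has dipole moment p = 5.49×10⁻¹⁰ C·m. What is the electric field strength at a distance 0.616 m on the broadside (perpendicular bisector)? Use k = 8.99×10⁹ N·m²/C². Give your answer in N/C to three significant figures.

In the equatorial plane E = kp/r³.
E = (8.99×10⁹)(5.49×10⁻¹⁰) / (0.616)³ = 21.11 N/C.

E ≈ 21.1 N/C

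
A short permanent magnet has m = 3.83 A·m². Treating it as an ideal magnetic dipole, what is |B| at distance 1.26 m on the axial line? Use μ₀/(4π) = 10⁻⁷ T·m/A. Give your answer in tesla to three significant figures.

On axis B = (μ₀/4π)·2m/r³.
B = 2·(10⁻⁷)·(3.83) / (1.26)³ = 3.829×10⁻⁷ T.

B ≈ 3.83×10⁻⁷ T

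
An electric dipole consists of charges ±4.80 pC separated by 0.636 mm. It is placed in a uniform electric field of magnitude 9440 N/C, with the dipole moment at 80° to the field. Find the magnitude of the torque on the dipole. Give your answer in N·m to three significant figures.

τ ≈ 2.84×10⁻¹¹ N·m

Dipole moment p = qd = (4.80×10⁻¹² C)(6.36×10⁻⁴ m) = 3.053×10⁻¹⁵ C·m.
Torque on an electric dipole: τ = pE sinθ.
τ = (3.053×10⁻¹⁵)(9440)·sin80° = 2.838×10⁻¹¹ N·m.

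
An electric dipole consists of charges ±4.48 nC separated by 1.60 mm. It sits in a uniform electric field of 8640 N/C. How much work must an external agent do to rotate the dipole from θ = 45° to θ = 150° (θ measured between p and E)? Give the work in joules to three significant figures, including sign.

W ≈ 9.74×10⁻⁸ J

Dipole moment p = qd = (4.48×10⁻⁹ C)(0.00160 m) = 7.168×10⁻¹² C·m.
W_ext = ΔU = U(θ₂) − U(θ₁) = −pE cosθ₂ − (−pE cosθ₁) = pE(cosθ₁ − cosθ₂).
W = (7.168×10⁻¹²)(8640)·(cos45° − cos150°) = (6.193×10⁻⁸)·(+1.5731) = 9.743×10⁻⁸ J.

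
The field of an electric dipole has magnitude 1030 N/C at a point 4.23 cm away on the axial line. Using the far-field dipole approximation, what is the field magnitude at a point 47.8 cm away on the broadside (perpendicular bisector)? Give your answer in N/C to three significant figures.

E ≈ 0.357 N/C

Dipole fields scale as 1/r³ in the far field.
The axial field is twice the equatorial field at the same r, so the geometry factor is 1/2.
E₂ = E₁ · (1/2) · (r₁/r₂)³ = 1030 · 0.5 · (4.23/47.8)³.
(r₁/r₂)³ = (0.08849)³ = 0.000693.
E₂ ≈ 0.3569 N/C.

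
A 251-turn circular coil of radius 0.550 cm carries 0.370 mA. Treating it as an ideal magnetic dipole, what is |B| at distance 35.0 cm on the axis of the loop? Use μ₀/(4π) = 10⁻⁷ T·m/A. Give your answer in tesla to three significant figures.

m = NIA = NIπa² = 251·(3.70×10⁻⁴)·π·(0.00550)² = 8.826×10⁻⁶ A·m².
On axis B = (μ₀/4π)·2m/r³.
B = 2·(10⁻⁷)·(8.826×10⁻⁶) / (0.350)³ = 4.117×10⁻¹¹ T.

B ≈ 4.12×10⁻¹¹ T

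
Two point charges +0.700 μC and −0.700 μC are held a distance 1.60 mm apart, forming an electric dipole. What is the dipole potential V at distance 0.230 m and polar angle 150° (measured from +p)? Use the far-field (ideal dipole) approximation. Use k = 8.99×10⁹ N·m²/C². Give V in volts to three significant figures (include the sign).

Dipole moment p = qd = (7.00×10⁻⁷ C)(0.00160 m) = 1.12×10⁻⁹ C·m.
The dipole potential is V = kp cosθ / r².
V = (8.99×10⁹)(1.12×10⁻⁹)·cos150° / (0.230)² = -164.8 V.

V ≈ -165 V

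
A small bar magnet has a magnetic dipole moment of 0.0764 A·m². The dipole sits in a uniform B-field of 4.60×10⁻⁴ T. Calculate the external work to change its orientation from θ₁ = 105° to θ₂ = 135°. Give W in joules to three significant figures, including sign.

W_ext = ΔU = −mB cosθ₂ + mB cosθ₁ = mB(cosθ₁ − cosθ₂).
W = (0.0764)(4.60×10⁻⁴)·(cos105° − cos135°) = (3.514×10⁻⁵)·(+0.4483) = 1.575×10⁻⁵ J.

W ≈ 1.58×10⁻⁵ J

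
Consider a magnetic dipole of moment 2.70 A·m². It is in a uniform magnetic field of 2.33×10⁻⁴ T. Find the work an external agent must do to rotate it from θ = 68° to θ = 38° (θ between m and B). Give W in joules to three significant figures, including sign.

W ≈ -2.60×10⁻⁴ J

W_ext = ΔU = −mB cosθ₂ + mB cosθ₁ = mB(cosθ₁ − cosθ₂).
W = (2.70)(2.33×10⁻⁴)·(cos68° − cos38°) = (6.291×10⁻⁴)·(-0.4134) = -2.601×10⁻⁴ J.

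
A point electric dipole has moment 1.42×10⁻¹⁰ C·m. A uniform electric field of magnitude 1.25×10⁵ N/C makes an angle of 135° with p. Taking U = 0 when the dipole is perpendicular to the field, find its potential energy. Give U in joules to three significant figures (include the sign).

U = −p·E = −pE cosθ.
U = −(1.42×10⁻¹⁰)(1.25×10⁵)·cos135° = 1.255×10⁻⁵ J.

U ≈ 1.26×10⁻⁵ J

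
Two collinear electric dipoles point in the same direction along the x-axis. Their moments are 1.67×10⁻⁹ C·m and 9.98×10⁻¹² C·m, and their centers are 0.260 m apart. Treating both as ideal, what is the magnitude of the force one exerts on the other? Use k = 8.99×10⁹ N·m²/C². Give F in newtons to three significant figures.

F ≈ 1.97×10⁻⁷ N

On-axis field of dipole 1 at distance r: E = 2kp₁/r³. Force on dipole 2 is F = p₂·dE/dr (gradient along axis).
dE/dr = −6kp₁/r⁴, so |F| = 6kp₁p₂/r⁴ (attractive for aligned moments).
F = 6(8.99×10⁹)(1.67×10⁻⁹)(9.98×10⁻¹²)/(0.260)⁴ = 1.967×10⁻⁷ N.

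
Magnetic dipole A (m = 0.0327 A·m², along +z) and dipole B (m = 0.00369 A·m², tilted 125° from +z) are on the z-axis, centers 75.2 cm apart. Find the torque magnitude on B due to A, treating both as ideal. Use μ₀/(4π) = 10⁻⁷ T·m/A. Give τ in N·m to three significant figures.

Dipole B is on the axis of dipole A, so B₁ there is axial: B₁ = (μ₀/4π)·2m₁/r³ along +z.
B₁ = 2(10⁻⁷)(0.0327)/(0.752)³ = 1.538×10⁻⁸ T.
τ = m₂ B₁ sinθ.
τ = (0.00369)(1.538×10⁻⁸)·sin125° = 4.649×10⁻¹¹ N·m.

τ ≈ 4.65×10⁻¹¹ N·m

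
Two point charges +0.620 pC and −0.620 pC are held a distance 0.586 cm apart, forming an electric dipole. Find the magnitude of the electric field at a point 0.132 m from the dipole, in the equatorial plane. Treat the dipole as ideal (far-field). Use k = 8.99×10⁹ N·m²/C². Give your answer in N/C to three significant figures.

Dipole moment p = qd = (6.20×10⁻¹³ C)(0.00586 m) = 3.633×10⁻¹⁵ C·m.
On the perpendicular bisector E = kp/r³ (half the axial value at the same distance).
E = (8.99×10⁹)(3.633×10⁻¹⁵) / (0.132)³ = 0.01420 N/C.

E ≈ 0.0142 N/C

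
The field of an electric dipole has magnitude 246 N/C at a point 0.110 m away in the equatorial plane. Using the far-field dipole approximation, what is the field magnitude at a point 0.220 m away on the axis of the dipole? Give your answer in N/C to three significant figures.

E ≈ 61.5 N/C

Dipole fields scale as 1/r³ in the far field.
The axial field is twice the equatorial field at the same r, so the geometry factor is 2/1.
E₂ = E₁ · (2/1) · (r₁/r₂)³ = 246 · 2 · (0.110/0.220)³.
(r₁/r₂)³ = (0.5)³ = 0.125.
E₂ ≈ 61.50 N/C.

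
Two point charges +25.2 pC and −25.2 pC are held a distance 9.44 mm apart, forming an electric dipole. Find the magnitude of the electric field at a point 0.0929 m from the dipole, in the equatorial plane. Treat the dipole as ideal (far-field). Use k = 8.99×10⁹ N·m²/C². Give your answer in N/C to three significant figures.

Dipole moment p = qd = (2.52×10⁻¹¹ C)(0.00944 m) = 2.379×10⁻¹³ C·m.
In the equatorial plane E = kp/r³.
E = (8.99×10⁹)(2.379×10⁻¹³) / (0.0929)³ = 2.668 N/C.

E ≈ 2.67 N/C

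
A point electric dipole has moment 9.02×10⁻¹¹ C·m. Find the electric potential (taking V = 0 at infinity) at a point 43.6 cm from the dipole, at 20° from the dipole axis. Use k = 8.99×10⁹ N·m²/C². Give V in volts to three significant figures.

The dipole potential is V = kp cosθ / r².
V = (8.99×10⁹)(9.02×10⁻¹¹)·cos20° / (0.436)² = 4.008 V.

V ≈ 4.01 V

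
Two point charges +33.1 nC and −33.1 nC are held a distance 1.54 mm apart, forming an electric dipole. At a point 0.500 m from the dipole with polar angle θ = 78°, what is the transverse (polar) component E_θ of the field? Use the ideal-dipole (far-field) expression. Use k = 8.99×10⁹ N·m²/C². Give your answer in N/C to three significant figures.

E_θ ≈ 3.59 N/C

Dipole moment p = qd = (3.31×10⁻⁸ C)(0.00154 m) = 5.097×10⁻¹¹ C·m.
For a dipole, E_θ = (kp sinθ)/r³.
kp/r³ = (8.99×10⁹)(5.097×10⁻¹¹)/(0.500)³ = 3.666 N/C.
E_θ = 3.666·sin78° = 3.586 N/C.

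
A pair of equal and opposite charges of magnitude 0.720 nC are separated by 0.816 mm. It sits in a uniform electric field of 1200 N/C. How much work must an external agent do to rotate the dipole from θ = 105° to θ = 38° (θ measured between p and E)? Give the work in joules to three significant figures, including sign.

W ≈ -7.38×10⁻¹⁰ J

Dipole moment p = qd = (7.20×10⁻¹⁰ C)(8.16×10⁻⁴ m) = 5.875×10⁻¹³ C·m.
W_ext = ΔU = U(θ₂) − U(θ₁) = −pE cosθ₂ − (−pE cosθ₁) = pE(cosθ₁ − cosθ₂).
W = (5.875×10⁻¹³)(1200)·(cos105° − cos38°) = (7.050×10⁻¹⁰)·(-1.0468) = -7.380×10⁻¹⁰ J.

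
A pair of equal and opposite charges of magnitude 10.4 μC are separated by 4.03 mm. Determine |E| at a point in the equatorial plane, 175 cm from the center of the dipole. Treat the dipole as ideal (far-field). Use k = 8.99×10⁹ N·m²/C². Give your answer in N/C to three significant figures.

Dipole moment p = qd = (1.04×10⁻⁵ C)(0.00403 m) = 4.191×10⁻⁸ C·m.
In the equatorial plane E = kp/r³.
E = (8.99×10⁹)(4.191×10⁻⁸) / (1.75)³ = 70.30 N/C.

E ≈ 70.3 N/C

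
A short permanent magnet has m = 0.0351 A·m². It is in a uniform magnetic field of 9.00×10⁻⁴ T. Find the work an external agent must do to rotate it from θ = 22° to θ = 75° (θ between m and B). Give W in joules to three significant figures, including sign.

W ≈ 2.11×10⁻⁵ J

W_ext = ΔU = −mB cosθ₂ + mB cosθ₁ = mB(cosθ₁ − cosθ₂).
W = (0.0351)(9.00×10⁻⁴)·(cos22° − cos75°) = (3.159×10⁻⁵)·(+0.6684) = 2.111×10⁻⁵ J.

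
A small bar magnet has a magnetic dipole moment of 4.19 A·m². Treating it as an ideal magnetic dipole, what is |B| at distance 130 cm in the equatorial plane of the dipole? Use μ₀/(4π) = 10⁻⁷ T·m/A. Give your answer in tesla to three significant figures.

B ≈ 1.91×10⁻⁷ T

In the equatorial plane B = (μ₀/4π)·m/r³ (half the axial value).
B = (10⁻⁷)·(4.19) / (1.30)³ = 1.907×10⁻⁷ T.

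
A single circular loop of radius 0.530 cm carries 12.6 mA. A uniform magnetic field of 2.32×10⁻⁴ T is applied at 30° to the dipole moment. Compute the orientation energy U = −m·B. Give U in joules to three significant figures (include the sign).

U ≈ -2.23×10⁻¹⁰ J

Magnetic moment m = IA = Iπa² = (0.0126)·π·(0.00530)² = 1.112×10⁻⁶ A·m².
U = −m·B = −mB cosθ.
U = −(1.112×10⁻⁶)(2.32×10⁻⁴)·cos30° = -2.234×10⁻¹⁰ J.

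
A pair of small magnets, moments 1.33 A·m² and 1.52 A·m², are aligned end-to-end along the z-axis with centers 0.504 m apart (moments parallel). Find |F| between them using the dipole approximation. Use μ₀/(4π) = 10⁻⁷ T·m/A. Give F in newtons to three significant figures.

On-axis B of dipole 1: B = (μ₀/4π)·2m₁/r³. Force on dipole 2: F = m₂·dB/dr.
dB/dr = −(μ₀/4π)·6m₁/r⁴, so |F| = (μ₀/4π)·6m₁m₂/r⁴.
F = 6(10⁻⁷)(1.33)(1.52)/(0.504)⁴ = 1.880×10⁻⁵ N.

F ≈ 1.88×10⁻⁵ N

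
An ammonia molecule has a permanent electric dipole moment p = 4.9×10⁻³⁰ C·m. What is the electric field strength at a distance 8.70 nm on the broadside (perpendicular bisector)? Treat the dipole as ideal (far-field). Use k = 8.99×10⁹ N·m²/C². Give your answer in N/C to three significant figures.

E ≈ 6.69×10⁴ N/C

In the equatorial plane E = kp/r³.
E = (8.99×10⁹)(4.90×10⁻³⁰) / (8.70×10⁻⁹)³ = 6.690×10⁴ N/C.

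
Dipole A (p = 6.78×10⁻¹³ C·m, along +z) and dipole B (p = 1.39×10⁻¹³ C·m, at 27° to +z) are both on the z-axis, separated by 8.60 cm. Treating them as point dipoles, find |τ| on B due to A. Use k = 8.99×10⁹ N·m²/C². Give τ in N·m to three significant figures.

The second dipole sits on the axis of the first, so the field there is axial: E₁ = 2kp₁/r³ along +z.
E₁ = 2(8.99×10⁹)(6.78×10⁻¹³)/(0.0860)³ = 19.17 N/C.
Torque on the second dipole: τ = p₂ E₁ sinθ.
τ = (1.39×10⁻¹³)(19.17)·sin27° = 1.209×10⁻¹² N·m.

τ ≈ 1.21×10⁻¹² N·m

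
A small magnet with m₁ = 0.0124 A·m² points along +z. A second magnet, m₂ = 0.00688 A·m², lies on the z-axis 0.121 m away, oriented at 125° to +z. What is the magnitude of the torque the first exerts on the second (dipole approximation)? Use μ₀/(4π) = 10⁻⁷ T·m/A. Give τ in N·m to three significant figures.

τ ≈ 7.89×10⁻⁹ N·m

Dipole B is on the axis of dipole A, so B₁ there is axial: B₁ = (μ₀/4π)·2m₁/r³ along +z.
B₁ = 2(10⁻⁷)(0.0124)/(0.121)³ = 1.400×10⁻⁶ T.
τ = m₂ B₁ sinθ.
τ = (0.00688)(1.400×10⁻⁶)·sin125° = 7.889×10⁻⁹ N·m.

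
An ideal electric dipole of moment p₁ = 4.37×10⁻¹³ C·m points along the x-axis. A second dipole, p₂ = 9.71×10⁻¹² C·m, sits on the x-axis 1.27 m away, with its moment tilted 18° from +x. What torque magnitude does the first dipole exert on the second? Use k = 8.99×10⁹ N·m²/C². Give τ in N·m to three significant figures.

τ ≈ 1.15×10⁻¹⁴ N·m

The second dipole sits on the axis of the first, so the field there is axial: E₁ = 2kp₁/r³ along +x.
E₁ = 2(8.99×10⁹)(4.37×10⁻¹³)/(1.27)³ = 0.003836 N/C.
Torque on the second dipole: τ = p₂ E₁ sinθ.
τ = (9.71×10⁻¹²)(0.003836)·sin18° = 1.151×10⁻¹⁴ N·m.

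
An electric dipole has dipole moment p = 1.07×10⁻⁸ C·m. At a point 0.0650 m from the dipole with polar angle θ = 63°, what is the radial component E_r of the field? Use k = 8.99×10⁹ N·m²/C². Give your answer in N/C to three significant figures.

E_r ≈ 3.18×10⁵ N/C

For a dipole, E_r = (2kp cosθ)/r³.
kp/r³ = (8.99×10⁹)(1.07×10⁻⁸)/(0.0650)³ = 3.503×10⁵ N/C.
E_r = 2·3.503×10⁵·cos63° = 3.180×10⁵ N/C.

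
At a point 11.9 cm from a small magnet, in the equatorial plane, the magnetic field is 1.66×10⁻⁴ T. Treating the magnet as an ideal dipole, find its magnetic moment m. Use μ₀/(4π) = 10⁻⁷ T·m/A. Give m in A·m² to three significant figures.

m ≈ 2.80 A·m²

In the equatorial plane B = (μ₀/4π)·m/r³, so m = Br³·4π/(μ₀).
m = (1.66×10⁻⁴)·(0.119)³ / (10⁻⁷) = 2.797 A·m².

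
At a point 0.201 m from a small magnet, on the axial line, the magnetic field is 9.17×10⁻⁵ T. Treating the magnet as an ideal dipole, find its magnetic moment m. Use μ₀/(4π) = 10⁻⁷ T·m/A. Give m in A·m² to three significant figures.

m ≈ 3.72 A·m²

On axis B = (μ₀/4π)·2m/r³, so m = Br³·4π/(μ₀·2).
m = (9.17×10⁻⁵)·(0.201)³ / (2·10⁻⁷) = 3.723 A·m².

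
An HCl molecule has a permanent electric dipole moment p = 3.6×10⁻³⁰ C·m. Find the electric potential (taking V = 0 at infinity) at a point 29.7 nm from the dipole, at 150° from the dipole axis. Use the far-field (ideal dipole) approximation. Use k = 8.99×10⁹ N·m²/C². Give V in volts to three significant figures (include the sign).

V ≈ -3.18×10⁻⁵ V

The dipole potential is V = kp cosθ / r².
V = (8.99×10⁹)(3.60×10⁻³⁰)·cos150° / (2.97×10⁻⁸)² = -3.177×10⁻⁵ V.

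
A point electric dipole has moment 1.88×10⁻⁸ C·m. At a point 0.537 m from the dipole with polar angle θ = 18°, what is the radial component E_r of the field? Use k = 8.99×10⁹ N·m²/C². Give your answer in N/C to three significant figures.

For a dipole, E_r = (2kp cosθ)/r³.
kp/r³ = (8.99×10⁹)(1.88×10⁻⁸)/(0.537)³ = 1091 N/C.
E_r = 2·1091·cos18° = 2076 N/C.

E_r ≈ 2080 N/C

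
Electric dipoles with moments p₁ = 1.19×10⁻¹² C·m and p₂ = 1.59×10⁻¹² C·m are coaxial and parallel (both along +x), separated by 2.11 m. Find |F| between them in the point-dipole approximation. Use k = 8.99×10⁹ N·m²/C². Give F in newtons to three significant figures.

F ≈ 5.15×10⁻¹⁵ N

On-axis field of dipole 1 at distance r: E = 2kp₁/r³. Force on dipole 2 is F = p₂·dE/dr (gradient along axis).
dE/dr = −6kp₁/r⁴, so |F| = 6kp₁p₂/r⁴ (attractive for aligned moments).
F = 6(8.99×10⁹)(1.19×10⁻¹²)(1.59×10⁻¹²)/(2.11)⁴ = 5.149×10⁻¹⁵ N.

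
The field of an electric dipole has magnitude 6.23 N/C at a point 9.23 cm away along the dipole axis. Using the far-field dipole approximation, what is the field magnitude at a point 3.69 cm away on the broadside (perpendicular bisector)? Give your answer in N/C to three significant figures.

Dipole fields scale as 1/r³ in the far field.
The axial field is twice the equatorial field at the same r, so the geometry factor is 1/2.
E₂ = E₁ · (1/2) · (r₁/r₂)³ = 6.23 · 0.5 · (9.23/3.69)³.
(r₁/r₂)³ = (2.501)³ = 15.65.
E₂ ≈ 48.75 N/C.

E ≈ 48.8 N/C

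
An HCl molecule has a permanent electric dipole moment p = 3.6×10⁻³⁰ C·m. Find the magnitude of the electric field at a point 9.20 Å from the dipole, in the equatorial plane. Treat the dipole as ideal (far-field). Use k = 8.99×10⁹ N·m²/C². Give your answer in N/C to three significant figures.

On the perpendicular bisector E = kp/r³ (half the axial value at the same distance).
E = (8.99×10⁹)(3.60×10⁻³⁰) / (9.20×10⁻¹⁰)³ = 4.156×10⁷ N/C.

E ≈ 4.16×10⁷ N/C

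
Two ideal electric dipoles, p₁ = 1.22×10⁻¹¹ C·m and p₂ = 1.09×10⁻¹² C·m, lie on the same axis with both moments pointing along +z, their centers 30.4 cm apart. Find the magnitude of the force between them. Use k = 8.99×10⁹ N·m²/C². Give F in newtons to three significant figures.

F ≈ 8.40×10⁻¹¹ N

On-axis field of dipole 1 at distance r: E = 2kp₁/r³. Force on dipole 2 is F = p₂·dE/dr (gradient along axis).
dE/dr = −6kp₁/r⁴, so |F| = 6kp₁p₂/r⁴ (attractive for aligned moments).
F = 6(8.99×10⁹)(1.22×10⁻¹¹)(1.09×10⁻¹²)/(0.304)⁴ = 8.399×10⁻¹¹ N.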